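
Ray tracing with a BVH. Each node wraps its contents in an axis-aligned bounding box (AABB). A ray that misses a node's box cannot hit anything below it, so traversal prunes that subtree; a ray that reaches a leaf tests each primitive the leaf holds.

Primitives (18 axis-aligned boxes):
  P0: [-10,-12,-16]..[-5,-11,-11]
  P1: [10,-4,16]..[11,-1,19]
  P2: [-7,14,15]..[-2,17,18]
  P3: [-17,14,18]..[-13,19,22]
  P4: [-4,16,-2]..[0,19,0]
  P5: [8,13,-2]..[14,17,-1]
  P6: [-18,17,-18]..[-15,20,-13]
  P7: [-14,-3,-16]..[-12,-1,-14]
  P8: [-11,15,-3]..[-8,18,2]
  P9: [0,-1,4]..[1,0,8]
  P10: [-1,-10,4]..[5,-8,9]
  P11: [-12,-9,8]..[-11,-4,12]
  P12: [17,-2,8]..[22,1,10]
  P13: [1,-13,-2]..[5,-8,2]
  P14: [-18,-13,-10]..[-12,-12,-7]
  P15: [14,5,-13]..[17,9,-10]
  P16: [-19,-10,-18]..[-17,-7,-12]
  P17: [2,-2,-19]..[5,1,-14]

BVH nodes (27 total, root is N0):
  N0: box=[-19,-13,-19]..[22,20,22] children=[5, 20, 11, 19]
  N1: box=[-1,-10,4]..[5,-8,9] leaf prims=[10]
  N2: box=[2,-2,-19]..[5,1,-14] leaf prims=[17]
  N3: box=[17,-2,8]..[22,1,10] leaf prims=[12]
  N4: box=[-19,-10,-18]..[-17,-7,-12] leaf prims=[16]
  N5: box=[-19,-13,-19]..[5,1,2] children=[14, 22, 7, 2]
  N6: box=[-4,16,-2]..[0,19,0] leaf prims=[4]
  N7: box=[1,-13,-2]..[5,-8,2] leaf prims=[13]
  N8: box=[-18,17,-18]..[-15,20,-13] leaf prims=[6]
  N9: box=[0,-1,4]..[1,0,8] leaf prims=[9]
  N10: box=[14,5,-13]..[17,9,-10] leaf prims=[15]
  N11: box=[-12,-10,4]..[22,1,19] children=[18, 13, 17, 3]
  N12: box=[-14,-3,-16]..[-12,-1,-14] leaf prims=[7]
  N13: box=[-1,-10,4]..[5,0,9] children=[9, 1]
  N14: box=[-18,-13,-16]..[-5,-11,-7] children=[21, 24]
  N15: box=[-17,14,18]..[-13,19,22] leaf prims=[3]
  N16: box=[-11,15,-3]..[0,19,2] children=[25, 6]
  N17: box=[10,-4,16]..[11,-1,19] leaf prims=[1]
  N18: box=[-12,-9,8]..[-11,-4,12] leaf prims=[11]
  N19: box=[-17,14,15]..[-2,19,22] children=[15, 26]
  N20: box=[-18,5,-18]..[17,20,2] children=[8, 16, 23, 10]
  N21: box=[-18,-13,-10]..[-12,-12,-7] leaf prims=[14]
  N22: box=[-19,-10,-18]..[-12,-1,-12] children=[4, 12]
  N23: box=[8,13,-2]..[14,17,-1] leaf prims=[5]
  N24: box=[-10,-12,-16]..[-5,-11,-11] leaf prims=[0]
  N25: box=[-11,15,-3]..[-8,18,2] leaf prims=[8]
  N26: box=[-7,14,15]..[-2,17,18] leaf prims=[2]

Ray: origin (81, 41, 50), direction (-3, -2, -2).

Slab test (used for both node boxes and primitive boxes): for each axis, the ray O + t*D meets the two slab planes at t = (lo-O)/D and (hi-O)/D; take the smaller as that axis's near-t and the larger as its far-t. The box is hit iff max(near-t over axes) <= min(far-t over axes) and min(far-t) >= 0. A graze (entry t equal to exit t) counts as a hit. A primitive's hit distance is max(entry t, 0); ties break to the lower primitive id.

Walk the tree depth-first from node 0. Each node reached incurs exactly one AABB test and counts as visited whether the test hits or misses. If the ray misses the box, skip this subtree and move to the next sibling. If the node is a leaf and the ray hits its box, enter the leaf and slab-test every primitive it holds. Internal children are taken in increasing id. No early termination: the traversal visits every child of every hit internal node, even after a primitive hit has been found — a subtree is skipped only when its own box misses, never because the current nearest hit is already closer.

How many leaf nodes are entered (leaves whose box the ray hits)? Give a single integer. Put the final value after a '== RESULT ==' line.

Walk:
N0 x:[59/3,100/3] y:[21/2,27] z:[14,69/2] -> hit [59/3,27], descend [5, 11, 19, 20]
  N5 x:[76/3,100/3] y:[20,27] z:[24,69/2] -> hit [76/3,27], descend [2, 7, 14, 22]
    N2 x:[76/3,79/3] y:[20,43/2] z:[32,69/2] -> miss, prune
    N7 x:[76/3,80/3] y:[49/2,27] z:[24,26] -> hit [76/3,26] leaf, test {P13@t=76/3}
    N14 x:[86/3,33] y:[26,27] z:[57/2,33] -> miss, prune
    N22 x:[31,100/3] y:[21,51/2] z:[31,34] -> miss, prune
  N11 x:[59/3,31] y:[20,51/2] z:[31/2,23] -> hit [20,23], descend [3, 13, 17, 18]
    N3 x:[59/3,64/3] y:[20,43/2] z:[20,21] -> hit [20,21] leaf, test {P12@t=20}
    N13 x:[76/3,82/3] y:[41/2,51/2] z:[41/2,23] -> miss, prune
    N17 x:[70/3,71/3] y:[21,45/2] z:[31/2,17] -> miss, prune
    N18 x:[92/3,31] y:[45/2,25] z:[19,21] -> miss, prune
  N19 x:[83/3,98/3] y:[11,27/2] z:[14,35/2] -> miss, prune
  N20 x:[64/3,33] y:[21/2,18] z:[24,34] -> miss, prune

13 AABB tests over nodes [0, 5, 2, 7, 14, 22, 11, 3, 13, 17, 18, 19, 20]; 2 leaves entered; closest P12.

== RESULT ==
2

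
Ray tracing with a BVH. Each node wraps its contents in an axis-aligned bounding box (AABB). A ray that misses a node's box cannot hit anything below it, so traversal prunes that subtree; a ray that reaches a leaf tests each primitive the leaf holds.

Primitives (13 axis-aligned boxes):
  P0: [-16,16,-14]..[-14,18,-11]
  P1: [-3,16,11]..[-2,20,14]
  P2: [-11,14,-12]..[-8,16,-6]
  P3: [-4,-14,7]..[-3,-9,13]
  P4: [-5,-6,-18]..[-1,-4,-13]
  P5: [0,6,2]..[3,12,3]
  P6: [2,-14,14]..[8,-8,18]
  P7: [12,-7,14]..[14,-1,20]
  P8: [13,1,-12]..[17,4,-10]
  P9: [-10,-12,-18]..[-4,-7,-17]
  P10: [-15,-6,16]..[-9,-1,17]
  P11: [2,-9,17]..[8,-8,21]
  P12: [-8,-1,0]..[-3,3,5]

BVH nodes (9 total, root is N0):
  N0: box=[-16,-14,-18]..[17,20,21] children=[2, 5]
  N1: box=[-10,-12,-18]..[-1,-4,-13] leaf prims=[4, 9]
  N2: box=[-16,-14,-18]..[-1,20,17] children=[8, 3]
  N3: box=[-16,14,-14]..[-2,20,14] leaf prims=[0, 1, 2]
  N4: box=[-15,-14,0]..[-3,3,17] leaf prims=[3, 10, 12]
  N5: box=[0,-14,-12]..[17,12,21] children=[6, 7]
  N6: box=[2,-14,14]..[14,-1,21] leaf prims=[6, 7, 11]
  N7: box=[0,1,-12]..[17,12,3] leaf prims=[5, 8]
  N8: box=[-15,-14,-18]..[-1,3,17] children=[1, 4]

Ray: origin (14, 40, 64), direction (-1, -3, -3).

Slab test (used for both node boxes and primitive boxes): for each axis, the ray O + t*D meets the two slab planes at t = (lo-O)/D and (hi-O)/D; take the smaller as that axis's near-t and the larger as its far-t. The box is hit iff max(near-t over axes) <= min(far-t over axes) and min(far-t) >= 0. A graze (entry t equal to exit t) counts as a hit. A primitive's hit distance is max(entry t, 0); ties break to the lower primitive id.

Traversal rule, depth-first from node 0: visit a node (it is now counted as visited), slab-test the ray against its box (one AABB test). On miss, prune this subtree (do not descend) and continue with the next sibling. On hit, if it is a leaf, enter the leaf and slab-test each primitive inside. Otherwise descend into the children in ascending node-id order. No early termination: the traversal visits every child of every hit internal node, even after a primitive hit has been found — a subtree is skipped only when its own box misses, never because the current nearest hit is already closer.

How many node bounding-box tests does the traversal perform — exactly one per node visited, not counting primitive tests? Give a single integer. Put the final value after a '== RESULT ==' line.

Walk:
N0 x:[-3,30] y:[20/3,18] z:[43/3,82/3] -> hit [43/3,18], descend [2, 5]
  N2 x:[15,30] y:[20/3,18] z:[47/3,82/3] -> hit [47/3,18], descend [3, 8]
    N3 x:[16,30] y:[20/3,26/3] z:[50/3,26] -> miss, prune
    N8 x:[15,29] y:[37/3,18] z:[47/3,82/3] -> hit [47/3,18], descend [1, 4]
      N1 x:[15,24] y:[44/3,52/3] z:[77/3,82/3] -> miss, prune
      N4 x:[17,29] y:[37/3,18] z:[47/3,64/3] -> hit [17,18] leaf, test {P3@t=17, P10(miss), P12(miss)}
  N5 x:[-3,14] y:[28/3,18] z:[43/3,76/3] -> miss, prune

Summary -> nodes [0, 2, 3, 8, 1, 4, 5]; box-tests=7; leaf-entries=1; first=P3

== RESULT ==
7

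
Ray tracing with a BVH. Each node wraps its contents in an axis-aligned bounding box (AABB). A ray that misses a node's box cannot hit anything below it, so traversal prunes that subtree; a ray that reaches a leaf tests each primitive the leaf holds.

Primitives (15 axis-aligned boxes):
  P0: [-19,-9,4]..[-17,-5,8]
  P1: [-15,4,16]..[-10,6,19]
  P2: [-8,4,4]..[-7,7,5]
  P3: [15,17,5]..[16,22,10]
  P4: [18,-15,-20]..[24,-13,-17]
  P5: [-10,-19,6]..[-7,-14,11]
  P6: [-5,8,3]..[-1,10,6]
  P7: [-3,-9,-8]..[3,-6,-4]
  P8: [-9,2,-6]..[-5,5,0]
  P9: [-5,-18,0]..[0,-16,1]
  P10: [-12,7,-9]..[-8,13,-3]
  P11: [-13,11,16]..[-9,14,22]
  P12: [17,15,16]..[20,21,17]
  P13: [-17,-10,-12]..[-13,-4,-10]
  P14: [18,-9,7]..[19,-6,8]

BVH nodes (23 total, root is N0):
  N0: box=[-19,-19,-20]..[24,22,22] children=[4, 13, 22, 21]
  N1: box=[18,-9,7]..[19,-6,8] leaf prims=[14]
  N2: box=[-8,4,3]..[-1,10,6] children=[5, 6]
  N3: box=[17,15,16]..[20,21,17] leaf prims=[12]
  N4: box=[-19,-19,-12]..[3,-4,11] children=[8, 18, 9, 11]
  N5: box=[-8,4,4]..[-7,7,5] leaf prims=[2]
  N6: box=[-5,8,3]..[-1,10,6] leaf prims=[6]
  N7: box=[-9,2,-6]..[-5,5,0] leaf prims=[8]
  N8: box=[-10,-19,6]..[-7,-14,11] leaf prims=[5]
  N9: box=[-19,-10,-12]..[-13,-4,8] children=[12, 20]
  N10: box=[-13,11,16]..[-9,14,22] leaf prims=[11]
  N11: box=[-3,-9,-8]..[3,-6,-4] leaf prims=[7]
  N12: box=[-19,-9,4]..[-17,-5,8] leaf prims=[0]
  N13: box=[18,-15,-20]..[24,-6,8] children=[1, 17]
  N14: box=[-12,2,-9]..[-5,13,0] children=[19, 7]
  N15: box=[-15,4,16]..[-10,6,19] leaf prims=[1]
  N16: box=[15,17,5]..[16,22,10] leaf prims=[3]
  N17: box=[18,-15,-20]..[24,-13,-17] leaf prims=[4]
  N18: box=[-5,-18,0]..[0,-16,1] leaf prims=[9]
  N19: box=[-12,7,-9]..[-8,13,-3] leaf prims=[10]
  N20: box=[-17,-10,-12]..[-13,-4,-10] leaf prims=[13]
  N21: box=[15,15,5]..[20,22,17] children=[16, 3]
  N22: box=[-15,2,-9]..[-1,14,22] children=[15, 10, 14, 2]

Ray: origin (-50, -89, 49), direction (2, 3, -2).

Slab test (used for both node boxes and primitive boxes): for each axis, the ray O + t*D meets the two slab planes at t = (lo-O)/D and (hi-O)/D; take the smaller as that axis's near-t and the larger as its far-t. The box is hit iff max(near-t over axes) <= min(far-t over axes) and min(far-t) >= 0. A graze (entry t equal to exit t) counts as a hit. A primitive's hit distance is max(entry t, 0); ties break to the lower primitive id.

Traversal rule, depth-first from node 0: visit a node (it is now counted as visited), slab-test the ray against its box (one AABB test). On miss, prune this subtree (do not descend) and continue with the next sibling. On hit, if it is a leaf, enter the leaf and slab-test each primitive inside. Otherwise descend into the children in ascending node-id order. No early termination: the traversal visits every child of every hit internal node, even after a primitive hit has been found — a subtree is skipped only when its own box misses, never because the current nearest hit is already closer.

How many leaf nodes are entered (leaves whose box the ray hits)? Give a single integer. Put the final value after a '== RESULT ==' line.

Traverse from the root:
N0 x:[31/2,37] y:[70/3,37] z:[27/2,69/2] -> hit [70/3,69/2], descend [4, 13, 21, 22]
  N4 x:[31/2,53/2] y:[70/3,85/3] z:[19,61/2] -> hit [70/3,53/2], descend [8, 9, 11, 18]
    N8 x:[20,43/2] y:[70/3,25] z:[19,43/2] -> miss, prune
    N9 x:[31/2,37/2] y:[79/3,85/3] z:[41/2,61/2] -> miss, prune
    N11 x:[47/2,53/2] y:[80/3,83/3] z:[53/2,57/2] -> miss, prune
    N18 x:[45/2,25] y:[71/3,73/3] z:[24,49/2] -> hit [24,73/3] leaf, test {P9@t=24}
  N13 x:[34,37] y:[74/3,83/3] z:[41/2,69/2] -> miss, prune
  N21 x:[65/2,35] y:[104/3,37] z:[16,22] -> miss, prune
  N22 x:[35/2,49/2] y:[91/3,103/3] z:[27/2,29] -> miss, prune

Visited [0, 4, 8, 9, 11, 18, 13, 21, 22]. Tests: 9 box, 1 leaf. Nearest: P9.

== RESULT ==
1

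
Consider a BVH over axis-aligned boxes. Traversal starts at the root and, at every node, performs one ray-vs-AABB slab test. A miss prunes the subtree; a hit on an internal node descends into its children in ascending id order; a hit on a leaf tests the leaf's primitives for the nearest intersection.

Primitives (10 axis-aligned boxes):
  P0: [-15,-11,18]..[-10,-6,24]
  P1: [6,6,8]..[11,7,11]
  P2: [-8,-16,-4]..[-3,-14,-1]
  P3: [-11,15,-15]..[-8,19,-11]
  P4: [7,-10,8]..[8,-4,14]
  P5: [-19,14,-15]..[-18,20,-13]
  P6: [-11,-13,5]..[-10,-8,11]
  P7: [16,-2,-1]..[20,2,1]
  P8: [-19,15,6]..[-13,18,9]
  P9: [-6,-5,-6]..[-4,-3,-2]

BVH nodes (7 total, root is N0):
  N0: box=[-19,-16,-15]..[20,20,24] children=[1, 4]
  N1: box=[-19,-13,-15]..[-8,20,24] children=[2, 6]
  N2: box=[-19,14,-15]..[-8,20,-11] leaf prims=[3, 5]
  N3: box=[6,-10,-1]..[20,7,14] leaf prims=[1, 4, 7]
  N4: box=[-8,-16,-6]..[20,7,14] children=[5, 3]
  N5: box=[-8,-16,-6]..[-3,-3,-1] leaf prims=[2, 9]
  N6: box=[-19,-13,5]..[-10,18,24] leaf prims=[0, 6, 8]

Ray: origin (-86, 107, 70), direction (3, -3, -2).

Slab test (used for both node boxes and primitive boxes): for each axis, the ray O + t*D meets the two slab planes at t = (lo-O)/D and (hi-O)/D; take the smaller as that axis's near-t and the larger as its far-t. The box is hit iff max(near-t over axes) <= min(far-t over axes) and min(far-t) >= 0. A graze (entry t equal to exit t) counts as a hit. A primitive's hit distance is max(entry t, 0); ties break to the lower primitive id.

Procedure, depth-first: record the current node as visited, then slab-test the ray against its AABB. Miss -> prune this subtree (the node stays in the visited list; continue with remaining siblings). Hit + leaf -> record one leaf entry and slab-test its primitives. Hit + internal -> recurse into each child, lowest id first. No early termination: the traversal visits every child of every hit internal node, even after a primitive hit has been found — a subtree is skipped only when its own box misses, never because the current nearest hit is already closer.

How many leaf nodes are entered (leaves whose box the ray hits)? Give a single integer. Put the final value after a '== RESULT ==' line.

Walk:
N0 x:[67/3,106/3] y:[29,41] z:[23,85/2] -> hit [29,106/3], descend [1, 4]
  N1 x:[67/3,26] y:[29,40] z:[23,85/2] -> miss, prune
  N4 x:[26,106/3] y:[100/3,41] z:[28,38] -> hit [100/3,106/3], descend [3, 5]
    N3 x:[92/3,106/3] y:[100/3,39] z:[28,71/2] -> hit [100/3,106/3] leaf, test {P1(miss), P4(miss), P7@t=35}
    N5 x:[26,83/3] y:[110/3,41] z:[71/2,38] -> miss, prune

5 AABB tests over nodes [0, 1, 4, 3, 5]; 1 leaf entered; closest P7.

== RESULT ==
1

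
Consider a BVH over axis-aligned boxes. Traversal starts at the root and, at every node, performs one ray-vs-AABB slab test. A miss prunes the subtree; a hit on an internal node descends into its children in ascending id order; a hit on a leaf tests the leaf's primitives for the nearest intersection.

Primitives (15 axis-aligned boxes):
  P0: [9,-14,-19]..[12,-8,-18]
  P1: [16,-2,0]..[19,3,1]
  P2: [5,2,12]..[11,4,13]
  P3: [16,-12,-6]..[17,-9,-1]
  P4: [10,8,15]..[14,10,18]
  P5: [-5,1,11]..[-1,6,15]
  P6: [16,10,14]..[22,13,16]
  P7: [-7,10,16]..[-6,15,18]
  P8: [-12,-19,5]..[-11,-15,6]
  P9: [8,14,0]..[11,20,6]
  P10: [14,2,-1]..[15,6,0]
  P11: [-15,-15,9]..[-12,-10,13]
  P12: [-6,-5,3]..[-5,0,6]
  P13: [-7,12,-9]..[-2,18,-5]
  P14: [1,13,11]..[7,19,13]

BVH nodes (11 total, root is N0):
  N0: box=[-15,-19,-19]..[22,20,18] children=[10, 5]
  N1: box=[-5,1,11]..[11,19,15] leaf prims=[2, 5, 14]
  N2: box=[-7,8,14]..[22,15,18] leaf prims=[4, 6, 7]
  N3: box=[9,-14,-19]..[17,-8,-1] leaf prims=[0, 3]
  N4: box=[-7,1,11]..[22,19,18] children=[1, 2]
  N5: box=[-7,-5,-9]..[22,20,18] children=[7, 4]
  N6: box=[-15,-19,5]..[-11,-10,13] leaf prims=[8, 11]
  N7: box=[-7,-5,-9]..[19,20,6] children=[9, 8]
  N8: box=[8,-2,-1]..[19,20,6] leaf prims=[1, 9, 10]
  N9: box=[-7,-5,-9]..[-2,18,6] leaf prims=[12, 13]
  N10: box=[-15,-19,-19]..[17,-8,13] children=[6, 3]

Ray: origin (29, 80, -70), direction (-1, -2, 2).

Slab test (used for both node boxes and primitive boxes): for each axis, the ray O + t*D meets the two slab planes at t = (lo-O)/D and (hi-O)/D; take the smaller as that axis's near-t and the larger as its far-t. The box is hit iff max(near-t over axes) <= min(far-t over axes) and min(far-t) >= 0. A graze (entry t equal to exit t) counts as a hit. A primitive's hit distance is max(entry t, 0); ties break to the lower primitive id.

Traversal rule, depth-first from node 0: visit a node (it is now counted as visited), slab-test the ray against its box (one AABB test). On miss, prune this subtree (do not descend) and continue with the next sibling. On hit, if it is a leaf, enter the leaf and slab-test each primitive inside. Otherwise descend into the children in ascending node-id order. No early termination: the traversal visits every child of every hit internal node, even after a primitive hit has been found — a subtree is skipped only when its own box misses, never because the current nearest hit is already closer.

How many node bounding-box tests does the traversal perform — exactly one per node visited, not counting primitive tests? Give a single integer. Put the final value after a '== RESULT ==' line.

Walk:
N0 x:[7,44] y:[30,99/2] z:[51/2,44] -> hit [30,44], descend [5, 10]
  N5 x:[7,36] y:[30,85/2] z:[61/2,44] -> hit [61/2,36], descend [4, 7]
    N4 x:[7,36] y:[61/2,79/2] z:[81/2,44] -> miss, prune
    N7 x:[10,36] y:[30,85/2] z:[61/2,38] -> hit [61/2,36], descend [8, 9]
      N8 x:[10,21] y:[30,41] z:[69/2,38] -> miss, prune
      N9 x:[31,36] y:[31,85/2] z:[61/2,38] -> hit [31,36] leaf, test {P12(miss), P13@t=31}
  N10 x:[12,44] y:[44,99/2] z:[51/2,83/2] -> miss, prune

Visited [0, 5, 4, 7, 8, 9, 10]. Tests: 7 box, 1 leaf. Nearest: P13.

== RESULT ==
7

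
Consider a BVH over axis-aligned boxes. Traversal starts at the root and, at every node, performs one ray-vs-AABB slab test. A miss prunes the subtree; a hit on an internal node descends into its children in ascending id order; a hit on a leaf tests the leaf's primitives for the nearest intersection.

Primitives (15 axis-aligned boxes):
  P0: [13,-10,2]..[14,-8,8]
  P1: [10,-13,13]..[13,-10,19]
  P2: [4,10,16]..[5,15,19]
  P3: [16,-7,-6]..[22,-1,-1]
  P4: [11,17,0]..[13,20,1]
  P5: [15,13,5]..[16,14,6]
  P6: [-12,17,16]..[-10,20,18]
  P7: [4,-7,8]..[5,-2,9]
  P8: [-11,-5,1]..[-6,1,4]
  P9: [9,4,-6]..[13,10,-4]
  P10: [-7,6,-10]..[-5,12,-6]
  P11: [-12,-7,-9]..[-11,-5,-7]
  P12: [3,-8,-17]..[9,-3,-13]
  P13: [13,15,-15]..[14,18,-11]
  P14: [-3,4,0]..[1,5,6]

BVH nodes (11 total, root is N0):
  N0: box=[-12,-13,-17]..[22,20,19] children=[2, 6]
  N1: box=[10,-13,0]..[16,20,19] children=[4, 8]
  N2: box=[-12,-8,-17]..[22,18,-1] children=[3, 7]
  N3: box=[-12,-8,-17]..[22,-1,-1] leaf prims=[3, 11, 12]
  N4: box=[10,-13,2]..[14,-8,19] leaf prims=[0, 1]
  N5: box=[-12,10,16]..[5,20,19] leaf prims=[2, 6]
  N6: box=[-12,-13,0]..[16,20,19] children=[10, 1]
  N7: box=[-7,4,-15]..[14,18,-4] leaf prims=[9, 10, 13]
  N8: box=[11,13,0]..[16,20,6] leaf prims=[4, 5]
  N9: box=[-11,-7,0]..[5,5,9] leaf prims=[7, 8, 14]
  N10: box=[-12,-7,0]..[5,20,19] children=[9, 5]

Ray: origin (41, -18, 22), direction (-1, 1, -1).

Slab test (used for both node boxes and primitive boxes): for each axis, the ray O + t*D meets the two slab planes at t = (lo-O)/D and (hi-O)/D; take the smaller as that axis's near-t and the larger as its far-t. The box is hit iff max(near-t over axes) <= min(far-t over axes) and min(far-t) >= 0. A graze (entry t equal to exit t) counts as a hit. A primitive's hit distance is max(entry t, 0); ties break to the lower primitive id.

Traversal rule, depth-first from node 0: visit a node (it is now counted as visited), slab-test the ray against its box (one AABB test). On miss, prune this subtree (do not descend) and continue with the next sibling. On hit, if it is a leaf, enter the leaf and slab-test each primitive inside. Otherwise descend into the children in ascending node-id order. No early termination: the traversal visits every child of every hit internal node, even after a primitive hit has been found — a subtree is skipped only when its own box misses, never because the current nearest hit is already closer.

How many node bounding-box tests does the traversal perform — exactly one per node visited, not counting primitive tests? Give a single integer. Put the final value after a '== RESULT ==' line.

Traverse from the root:
N0 x:[19,53] y:[5,38] z:[3,39] -> hit [19,38], descend [2, 6]
  N2 x:[19,53] y:[10,36] z:[23,39] -> hit [23,36], descend [3, 7]
    N3 x:[19,53] y:[10,17] z:[23,39] -> miss, prune
    N7 x:[27,48] y:[22,36] z:[26,37] -> hit [27,36] leaf, test {P9@t=28, P10(miss), P13(miss)}
  N6 x:[25,53] y:[5,38] z:[3,22] -> miss, prune

5 AABB tests over nodes [0, 2, 3, 7, 6]; 1 leaf entered; closest P9.

== RESULT ==
5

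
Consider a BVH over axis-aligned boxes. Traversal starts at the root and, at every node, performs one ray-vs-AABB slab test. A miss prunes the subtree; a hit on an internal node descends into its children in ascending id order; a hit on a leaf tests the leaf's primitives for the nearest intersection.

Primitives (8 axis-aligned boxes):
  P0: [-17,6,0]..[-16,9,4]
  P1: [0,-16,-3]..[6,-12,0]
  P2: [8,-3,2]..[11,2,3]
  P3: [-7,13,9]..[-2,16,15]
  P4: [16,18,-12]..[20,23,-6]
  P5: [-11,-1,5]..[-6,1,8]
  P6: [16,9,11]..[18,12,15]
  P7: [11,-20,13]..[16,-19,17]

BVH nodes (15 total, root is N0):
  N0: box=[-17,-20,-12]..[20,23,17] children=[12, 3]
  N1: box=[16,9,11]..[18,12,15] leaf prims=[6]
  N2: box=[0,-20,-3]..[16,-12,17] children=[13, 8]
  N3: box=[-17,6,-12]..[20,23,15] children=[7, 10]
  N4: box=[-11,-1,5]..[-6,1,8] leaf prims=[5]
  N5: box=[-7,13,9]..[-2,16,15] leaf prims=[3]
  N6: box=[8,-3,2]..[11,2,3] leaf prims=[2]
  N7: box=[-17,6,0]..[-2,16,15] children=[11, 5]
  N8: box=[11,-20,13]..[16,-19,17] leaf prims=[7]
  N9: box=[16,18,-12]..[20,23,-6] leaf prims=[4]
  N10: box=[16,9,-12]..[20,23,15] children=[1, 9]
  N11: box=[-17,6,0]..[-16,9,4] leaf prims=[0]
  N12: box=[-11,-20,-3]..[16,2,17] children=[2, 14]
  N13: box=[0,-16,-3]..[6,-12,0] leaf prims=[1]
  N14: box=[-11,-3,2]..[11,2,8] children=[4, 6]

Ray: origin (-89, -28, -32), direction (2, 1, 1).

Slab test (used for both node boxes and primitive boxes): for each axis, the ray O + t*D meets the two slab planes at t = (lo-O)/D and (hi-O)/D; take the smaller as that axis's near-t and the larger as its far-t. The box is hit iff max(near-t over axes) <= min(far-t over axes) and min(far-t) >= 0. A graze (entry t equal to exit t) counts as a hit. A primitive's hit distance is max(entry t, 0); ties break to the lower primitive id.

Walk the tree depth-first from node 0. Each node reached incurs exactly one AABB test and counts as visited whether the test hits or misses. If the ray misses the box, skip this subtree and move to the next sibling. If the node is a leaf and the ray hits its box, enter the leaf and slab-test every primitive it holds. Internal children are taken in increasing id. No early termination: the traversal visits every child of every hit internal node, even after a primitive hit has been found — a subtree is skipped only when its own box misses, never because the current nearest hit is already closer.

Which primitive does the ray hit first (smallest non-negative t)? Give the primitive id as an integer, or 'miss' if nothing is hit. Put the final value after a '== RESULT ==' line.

Traverse from the root:
N0 x:[36,109/2] y:[8,51] z:[20,49] -> hit [36,49], descend [3, 12]
  N3 x:[36,109/2] y:[34,51] z:[20,47] -> hit [36,47], descend [7, 10]
    N7 x:[36,87/2] y:[34,44] z:[32,47] -> hit [36,87/2], descend [5, 11]
      N5 x:[41,87/2] y:[41,44] z:[41,47] -> hit [41,87/2] leaf, test {P3@t=41}
      N11 x:[36,73/2] y:[34,37] z:[32,36] -> hit [36,36] leaf, test {P0@t=36}
    N10 x:[105/2,109/2] y:[37,51] z:[20,47] -> miss, prune
  N12 x:[39,105/2] y:[8,30] z:[29,49] -> miss, prune

Summary -> nodes [0, 3, 7, 5, 11, 10, 12]; box-tests=7; leaf-entries=2; first=P0

== RESULT ==
0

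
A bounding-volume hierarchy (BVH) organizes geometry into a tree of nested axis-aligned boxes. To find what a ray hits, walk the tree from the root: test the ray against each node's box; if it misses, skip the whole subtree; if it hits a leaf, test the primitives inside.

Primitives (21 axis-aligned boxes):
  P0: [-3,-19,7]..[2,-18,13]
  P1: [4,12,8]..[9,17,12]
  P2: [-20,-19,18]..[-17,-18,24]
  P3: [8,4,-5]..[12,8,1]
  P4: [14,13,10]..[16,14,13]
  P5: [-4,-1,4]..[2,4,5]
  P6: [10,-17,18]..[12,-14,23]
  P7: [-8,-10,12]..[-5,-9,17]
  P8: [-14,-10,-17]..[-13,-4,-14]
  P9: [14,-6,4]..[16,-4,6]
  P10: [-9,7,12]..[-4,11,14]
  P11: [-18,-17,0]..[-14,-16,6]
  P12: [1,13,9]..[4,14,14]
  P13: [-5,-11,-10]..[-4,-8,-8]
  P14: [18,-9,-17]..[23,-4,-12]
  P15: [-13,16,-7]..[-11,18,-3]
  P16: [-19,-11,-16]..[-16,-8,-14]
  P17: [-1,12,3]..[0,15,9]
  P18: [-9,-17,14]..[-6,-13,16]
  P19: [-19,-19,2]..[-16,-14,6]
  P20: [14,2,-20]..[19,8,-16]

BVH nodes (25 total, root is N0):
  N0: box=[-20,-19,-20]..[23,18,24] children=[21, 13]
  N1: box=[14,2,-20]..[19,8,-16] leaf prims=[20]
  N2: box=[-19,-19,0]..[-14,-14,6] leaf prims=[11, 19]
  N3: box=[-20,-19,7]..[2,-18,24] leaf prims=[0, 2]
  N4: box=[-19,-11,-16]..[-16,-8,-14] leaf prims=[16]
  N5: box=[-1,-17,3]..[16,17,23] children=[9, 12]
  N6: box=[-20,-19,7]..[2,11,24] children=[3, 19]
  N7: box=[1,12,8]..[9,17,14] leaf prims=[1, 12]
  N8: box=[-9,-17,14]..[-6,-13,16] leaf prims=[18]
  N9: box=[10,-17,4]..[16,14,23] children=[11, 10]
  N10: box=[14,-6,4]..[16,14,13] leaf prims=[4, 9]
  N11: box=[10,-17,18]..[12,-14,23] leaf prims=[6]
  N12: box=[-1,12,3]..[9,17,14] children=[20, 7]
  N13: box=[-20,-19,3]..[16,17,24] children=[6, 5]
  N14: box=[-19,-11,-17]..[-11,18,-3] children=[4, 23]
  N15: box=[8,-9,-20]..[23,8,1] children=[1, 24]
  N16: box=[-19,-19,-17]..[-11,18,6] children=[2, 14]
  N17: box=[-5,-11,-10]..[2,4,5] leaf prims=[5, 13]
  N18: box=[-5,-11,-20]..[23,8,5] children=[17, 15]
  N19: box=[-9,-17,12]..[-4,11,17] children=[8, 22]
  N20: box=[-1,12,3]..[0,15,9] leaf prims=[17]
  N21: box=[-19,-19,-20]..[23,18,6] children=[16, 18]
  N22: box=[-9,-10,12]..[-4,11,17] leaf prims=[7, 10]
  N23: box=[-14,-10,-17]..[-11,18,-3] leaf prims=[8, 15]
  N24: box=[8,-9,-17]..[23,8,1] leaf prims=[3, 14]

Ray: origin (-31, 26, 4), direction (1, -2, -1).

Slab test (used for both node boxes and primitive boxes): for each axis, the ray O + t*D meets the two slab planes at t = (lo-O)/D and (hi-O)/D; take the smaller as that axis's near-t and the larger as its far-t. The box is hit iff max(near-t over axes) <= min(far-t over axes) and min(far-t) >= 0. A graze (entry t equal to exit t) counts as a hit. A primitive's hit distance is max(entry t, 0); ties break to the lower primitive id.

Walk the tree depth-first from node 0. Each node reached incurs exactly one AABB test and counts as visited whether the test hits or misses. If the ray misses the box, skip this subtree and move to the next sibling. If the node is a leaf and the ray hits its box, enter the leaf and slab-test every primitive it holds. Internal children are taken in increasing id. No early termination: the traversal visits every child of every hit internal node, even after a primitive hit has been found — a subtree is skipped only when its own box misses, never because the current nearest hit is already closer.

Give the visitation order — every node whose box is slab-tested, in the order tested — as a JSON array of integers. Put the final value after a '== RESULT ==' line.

Traverse from the root:
N0 x:[11,54] y:[4,45/2] z:[-20,24] -> hit [11,45/2], descend [13, 21]
  N13 x:[11,47] y:[9/2,45/2] z:[-20,1] -> miss, prune
  N21 x:[12,54] y:[4,45/2] z:[-2,24] -> hit [12,45/2], descend [16, 18]
    N16 x:[12,20] y:[4,45/2] z:[-2,21] -> hit [12,20], descend [2, 14]
      N2 x:[12,17] y:[20,45/2] z:[-2,4] -> miss, prune
      N14 x:[12,20] y:[4,37/2] z:[7,21] -> hit [12,37/2], descend [4, 23]
        N4 x:[12,15] y:[17,37/2] z:[18,20] -> miss, prune
        N23 x:[17,20] y:[4,18] z:[7,21] -> hit [17,18] leaf, test {P8@t=18, P15(miss)}
    N18 x:[26,54] y:[9,37/2] z:[-1,24] -> miss, prune

order=[0, 13, 21, 16, 2, 14, 4, 23, 18]  |boxes|=9  |leaves|=1  hit=P8

== RESULT ==
[0, 13, 21, 16, 2, 14, 4, 23, 18]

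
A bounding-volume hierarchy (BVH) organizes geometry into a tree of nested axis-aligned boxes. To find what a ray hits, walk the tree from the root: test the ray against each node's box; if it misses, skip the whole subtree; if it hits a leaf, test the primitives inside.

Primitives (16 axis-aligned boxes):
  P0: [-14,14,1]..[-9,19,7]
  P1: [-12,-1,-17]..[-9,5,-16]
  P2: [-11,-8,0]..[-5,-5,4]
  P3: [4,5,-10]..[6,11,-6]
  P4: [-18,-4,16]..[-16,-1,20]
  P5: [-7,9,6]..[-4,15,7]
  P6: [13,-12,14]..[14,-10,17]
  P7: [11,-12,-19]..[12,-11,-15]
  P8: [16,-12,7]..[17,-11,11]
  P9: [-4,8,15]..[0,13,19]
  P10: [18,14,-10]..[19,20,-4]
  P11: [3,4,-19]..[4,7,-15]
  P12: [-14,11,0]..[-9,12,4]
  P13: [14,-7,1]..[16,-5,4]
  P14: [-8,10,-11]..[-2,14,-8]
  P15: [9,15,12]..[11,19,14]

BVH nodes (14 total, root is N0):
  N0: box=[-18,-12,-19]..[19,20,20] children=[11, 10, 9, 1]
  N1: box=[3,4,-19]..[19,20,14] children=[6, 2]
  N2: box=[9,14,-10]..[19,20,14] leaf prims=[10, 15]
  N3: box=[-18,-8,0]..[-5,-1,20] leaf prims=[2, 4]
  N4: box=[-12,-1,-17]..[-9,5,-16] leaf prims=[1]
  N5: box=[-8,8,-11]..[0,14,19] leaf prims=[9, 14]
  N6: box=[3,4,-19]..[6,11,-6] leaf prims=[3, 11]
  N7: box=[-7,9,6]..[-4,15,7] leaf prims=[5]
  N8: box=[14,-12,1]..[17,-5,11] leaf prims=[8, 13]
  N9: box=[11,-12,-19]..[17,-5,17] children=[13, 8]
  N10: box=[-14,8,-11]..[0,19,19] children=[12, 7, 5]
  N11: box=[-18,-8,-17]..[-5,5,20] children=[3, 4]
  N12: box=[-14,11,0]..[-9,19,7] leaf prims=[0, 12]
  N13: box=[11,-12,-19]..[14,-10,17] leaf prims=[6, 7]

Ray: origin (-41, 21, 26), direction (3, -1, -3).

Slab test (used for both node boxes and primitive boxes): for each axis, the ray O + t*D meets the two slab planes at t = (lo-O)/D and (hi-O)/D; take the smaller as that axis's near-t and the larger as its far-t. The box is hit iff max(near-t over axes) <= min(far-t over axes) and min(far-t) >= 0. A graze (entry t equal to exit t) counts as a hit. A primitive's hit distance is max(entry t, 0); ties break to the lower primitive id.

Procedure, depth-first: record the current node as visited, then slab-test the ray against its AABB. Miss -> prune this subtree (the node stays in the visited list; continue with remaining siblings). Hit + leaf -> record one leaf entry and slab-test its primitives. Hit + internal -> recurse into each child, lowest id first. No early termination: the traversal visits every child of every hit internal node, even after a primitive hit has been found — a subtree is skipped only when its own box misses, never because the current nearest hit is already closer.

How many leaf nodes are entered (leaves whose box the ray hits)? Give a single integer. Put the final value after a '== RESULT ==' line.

Trace the traversal:
N0 x:[23/3,20] y:[1,33] z:[2,15] -> hit [23/3,15], descend [1, 9, 10, 11]
  N1 x:[44/3,20] y:[1,17] z:[4,15] -> hit [44/3,15], descend [2, 6]
    N2 x:[50/3,20] y:[1,7] z:[4,12] -> miss, prune
    N6 x:[44/3,47/3] y:[10,17] z:[32/3,15] -> hit [44/3,15] leaf, test {P3(miss), P11@t=44/3}
  N9 x:[52/3,58/3] y:[26,33] z:[3,15] -> miss, prune
  N10 x:[9,41/3] y:[2,13] z:[7/3,37/3] -> hit [9,37/3], descend [5, 7, 12]
    N5 x:[11,41/3] y:[7,13] z:[7/3,37/3] -> hit [11,37/3] leaf, test {P9(miss), P14(miss)}
    N7 x:[34/3,37/3] y:[6,12] z:[19/3,20/3] -> miss, prune
    N12 x:[9,32/3] y:[2,10] z:[19/3,26/3] -> miss, prune
  N11 x:[23/3,12] y:[16,29] z:[2,43/3] -> miss, prune

order=[0, 1, 2, 6, 9, 10, 5, 7, 12, 11]  |boxes|=10  |leaves|=2  hit=P11

== RESULT ==
2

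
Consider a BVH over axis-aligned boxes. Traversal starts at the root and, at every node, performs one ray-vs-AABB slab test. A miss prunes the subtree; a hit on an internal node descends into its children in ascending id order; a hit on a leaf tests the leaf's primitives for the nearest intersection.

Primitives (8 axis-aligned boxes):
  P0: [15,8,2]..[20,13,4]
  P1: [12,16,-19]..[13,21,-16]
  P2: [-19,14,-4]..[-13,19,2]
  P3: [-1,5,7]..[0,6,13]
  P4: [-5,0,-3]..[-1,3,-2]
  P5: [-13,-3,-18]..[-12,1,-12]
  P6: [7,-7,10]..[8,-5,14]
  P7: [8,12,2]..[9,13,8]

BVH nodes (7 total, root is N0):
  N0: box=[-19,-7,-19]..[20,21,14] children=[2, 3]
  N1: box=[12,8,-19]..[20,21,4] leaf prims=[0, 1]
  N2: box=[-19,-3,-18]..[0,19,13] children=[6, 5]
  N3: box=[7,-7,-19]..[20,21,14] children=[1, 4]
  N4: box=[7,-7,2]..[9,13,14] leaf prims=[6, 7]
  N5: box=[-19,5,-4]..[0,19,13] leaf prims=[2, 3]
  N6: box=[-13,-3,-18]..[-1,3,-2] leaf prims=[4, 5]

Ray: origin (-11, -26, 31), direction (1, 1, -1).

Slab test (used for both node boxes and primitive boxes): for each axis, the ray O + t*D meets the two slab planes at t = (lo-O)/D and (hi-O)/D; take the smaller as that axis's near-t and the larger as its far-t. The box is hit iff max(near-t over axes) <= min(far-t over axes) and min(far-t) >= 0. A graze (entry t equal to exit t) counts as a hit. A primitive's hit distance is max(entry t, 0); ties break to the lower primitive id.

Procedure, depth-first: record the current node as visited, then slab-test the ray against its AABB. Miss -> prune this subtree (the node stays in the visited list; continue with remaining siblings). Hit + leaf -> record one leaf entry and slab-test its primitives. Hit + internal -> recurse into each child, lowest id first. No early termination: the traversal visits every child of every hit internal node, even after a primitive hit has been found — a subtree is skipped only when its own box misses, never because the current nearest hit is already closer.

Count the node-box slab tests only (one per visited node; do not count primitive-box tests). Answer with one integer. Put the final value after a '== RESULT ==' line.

Trace the traversal:
N0 x:[-8,31] y:[19,47] z:[17,50] -> hit [19,31], descend [2, 3]
  N2 x:[-8,11] y:[23,45] z:[18,49] -> miss, prune
  N3 x:[18,31] y:[19,47] z:[17,50] -> hit [19,31], descend [1, 4]
    N1 x:[23,31] y:[34,47] z:[27,50] -> miss, prune
    N4 x:[18,20] y:[19,39] z:[17,29] -> hit [19,20] leaf, test {P6@t=19, P7(miss)}

Visited [0, 2, 3, 1, 4]. Tests: 5 box, 1 leaf. Nearest: P6.

== RESULT ==
5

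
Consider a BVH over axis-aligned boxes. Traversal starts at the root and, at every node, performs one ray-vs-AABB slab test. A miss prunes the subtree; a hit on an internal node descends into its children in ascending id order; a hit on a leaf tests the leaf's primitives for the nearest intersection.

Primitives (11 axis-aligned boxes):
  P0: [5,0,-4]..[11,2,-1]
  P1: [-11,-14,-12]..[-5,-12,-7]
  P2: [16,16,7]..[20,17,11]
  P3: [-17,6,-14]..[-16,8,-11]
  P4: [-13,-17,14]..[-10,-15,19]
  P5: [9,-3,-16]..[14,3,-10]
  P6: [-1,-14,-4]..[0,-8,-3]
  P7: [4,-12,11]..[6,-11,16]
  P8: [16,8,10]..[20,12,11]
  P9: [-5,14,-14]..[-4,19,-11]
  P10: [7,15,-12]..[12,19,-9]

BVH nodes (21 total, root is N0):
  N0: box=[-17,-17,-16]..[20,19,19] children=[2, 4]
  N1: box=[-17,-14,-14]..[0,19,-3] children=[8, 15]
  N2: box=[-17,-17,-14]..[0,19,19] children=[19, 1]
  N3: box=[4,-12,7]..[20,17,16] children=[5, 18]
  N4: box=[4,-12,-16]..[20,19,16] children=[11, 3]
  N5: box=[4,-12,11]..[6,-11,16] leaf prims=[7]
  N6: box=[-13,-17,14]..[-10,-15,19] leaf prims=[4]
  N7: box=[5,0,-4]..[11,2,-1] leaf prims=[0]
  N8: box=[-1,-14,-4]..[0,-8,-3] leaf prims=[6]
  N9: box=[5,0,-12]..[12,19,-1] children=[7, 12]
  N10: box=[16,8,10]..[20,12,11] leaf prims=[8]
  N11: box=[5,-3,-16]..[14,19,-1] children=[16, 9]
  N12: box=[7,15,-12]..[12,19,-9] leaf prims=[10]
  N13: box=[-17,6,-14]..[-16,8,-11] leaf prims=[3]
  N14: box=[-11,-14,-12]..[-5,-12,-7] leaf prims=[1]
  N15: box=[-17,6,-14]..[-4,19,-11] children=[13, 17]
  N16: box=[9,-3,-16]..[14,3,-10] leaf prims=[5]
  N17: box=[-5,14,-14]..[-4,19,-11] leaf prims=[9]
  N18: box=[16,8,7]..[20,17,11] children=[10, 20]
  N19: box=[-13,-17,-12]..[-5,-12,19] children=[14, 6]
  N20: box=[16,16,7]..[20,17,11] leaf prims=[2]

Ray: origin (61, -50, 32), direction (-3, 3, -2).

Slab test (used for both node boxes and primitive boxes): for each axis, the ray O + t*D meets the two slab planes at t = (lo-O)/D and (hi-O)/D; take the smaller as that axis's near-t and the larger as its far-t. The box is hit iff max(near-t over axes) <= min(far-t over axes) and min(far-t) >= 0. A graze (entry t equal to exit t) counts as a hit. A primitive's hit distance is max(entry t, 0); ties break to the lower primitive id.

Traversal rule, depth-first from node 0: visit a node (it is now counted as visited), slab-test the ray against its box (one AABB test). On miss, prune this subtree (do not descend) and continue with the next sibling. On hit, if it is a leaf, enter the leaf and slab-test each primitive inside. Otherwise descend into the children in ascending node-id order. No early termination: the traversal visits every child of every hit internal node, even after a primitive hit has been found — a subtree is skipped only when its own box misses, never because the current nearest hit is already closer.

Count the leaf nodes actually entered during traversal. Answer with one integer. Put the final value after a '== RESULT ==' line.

Trace the traversal:
N0 x:[41/3,26] y:[11,23] z:[13/2,24] -> hit [41/3,23], descend [2, 4]
  N2 x:[61/3,26] y:[11,23] z:[13/2,23] -> hit [61/3,23], descend [1, 19]
    N1 x:[61/3,26] y:[12,23] z:[35/2,23] -> hit [61/3,23], descend [8, 15]
      N8 x:[61/3,62/3] y:[12,14] z:[35/2,18] -> miss, prune
      N15 x:[65/3,26] y:[56/3,23] z:[43/2,23] -> hit [65/3,23], descend [13, 17]
        N13 x:[77/3,26] y:[56/3,58/3] z:[43/2,23] -> miss, prune
        N17 x:[65/3,22] y:[64/3,23] z:[43/2,23] -> hit [65/3,22] leaf, test {P9@t=65/3}
    N19 x:[22,74/3] y:[11,38/3] z:[13/2,22] -> miss, prune
  N4 x:[41/3,19] y:[38/3,23] z:[8,24] -> hit [41/3,19], descend [3, 11]
    N3 x:[41/3,19] y:[38/3,67/3] z:[8,25/2] -> miss, prune
    N11 x:[47/3,56/3] y:[47/3,23] z:[33/2,24] -> hit [33/2,56/3], descend [9, 16]
      N9 x:[49/3,56/3] y:[50/3,23] z:[33/2,22] -> hit [50/3,56/3], descend [7, 12]
        N7 x:[50/3,56/3] y:[50/3,52/3] z:[33/2,18] -> hit [50/3,52/3] leaf, test {P0@t=50/3}
        N12 x:[49/3,18] y:[65/3,23] z:[41/2,22] -> miss, prune
      N16 x:[47/3,52/3] y:[47/3,53/3] z:[21,24] -> miss, prune

15 AABB tests over nodes [0, 2, 1, 8, 15, 13, 17, 19, 4, 3, 11, 9, 7, 12, 16]; 2 leaves entered; closest P0.

== RESULT ==
2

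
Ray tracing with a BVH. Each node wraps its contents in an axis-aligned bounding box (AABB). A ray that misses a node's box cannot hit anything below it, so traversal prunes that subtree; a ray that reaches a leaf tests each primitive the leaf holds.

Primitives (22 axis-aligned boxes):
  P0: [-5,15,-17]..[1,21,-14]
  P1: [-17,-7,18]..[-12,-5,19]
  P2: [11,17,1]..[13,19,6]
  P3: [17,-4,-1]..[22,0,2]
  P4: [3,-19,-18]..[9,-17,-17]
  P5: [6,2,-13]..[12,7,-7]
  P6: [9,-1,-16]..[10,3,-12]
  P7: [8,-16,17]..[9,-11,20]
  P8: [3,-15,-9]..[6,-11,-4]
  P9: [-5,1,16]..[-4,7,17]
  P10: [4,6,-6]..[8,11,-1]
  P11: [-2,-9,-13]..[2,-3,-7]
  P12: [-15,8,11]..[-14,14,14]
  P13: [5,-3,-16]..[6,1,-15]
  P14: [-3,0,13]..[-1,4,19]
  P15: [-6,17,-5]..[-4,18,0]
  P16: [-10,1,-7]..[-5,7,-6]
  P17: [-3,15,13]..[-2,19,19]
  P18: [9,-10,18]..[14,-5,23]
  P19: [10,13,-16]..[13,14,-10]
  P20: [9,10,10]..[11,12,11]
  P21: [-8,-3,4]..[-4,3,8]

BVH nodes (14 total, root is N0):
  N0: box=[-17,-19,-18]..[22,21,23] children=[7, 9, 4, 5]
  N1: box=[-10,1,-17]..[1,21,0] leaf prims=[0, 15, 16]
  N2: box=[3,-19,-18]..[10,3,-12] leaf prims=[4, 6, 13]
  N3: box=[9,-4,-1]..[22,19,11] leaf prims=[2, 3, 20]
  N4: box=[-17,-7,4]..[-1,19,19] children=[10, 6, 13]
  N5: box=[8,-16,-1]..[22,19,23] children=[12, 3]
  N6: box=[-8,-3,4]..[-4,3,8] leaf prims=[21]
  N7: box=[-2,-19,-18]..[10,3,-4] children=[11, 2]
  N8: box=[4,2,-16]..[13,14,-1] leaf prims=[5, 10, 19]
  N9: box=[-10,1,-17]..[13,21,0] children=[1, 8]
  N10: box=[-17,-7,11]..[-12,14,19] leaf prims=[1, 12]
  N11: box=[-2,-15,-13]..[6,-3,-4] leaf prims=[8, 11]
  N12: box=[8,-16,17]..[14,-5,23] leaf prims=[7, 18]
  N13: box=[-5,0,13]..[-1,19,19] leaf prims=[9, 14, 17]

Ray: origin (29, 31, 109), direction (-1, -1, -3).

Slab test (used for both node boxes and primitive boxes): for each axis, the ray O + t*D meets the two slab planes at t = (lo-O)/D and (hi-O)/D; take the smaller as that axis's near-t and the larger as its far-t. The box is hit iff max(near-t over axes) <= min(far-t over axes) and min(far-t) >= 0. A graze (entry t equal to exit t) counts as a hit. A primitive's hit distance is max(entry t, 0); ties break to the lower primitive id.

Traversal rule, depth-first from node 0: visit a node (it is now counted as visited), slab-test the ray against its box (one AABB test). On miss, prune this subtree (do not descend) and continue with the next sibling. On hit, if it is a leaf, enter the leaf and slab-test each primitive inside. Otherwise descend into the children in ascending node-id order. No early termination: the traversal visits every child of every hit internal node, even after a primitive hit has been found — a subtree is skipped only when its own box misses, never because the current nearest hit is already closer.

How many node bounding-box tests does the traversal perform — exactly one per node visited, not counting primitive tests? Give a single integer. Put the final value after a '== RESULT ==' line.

Traverse from the root:
N0 x:[7,46] y:[10,50] z:[86/3,127/3] -> hit [86/3,127/3], descend [4, 5, 7, 9]
  N4 x:[30,46] y:[12,38] z:[30,35] -> hit [30,35], descend [6, 10, 13]
    N6 x:[33,37] y:[28,34] z:[101/3,35] -> hit [101/3,34] leaf, test {P21@t=101/3}
    N10 x:[41,46] y:[17,38] z:[30,98/3] -> miss, prune
    N13 x:[30,34] y:[12,31] z:[30,32] -> hit [30,31] leaf, test {P9(miss), P14@t=30, P17(miss)}
  N5 x:[7,21] y:[12,47] z:[86/3,110/3] -> miss, prune
  N7 x:[19,31] y:[28,50] z:[113/3,127/3] -> miss, prune
  N9 x:[16,39] y:[10,30] z:[109/3,42] -> miss, prune

Visited [0, 4, 6, 10, 13, 5, 7, 9]. Tests: 8 box, 2 leaf. Nearest: P14.

== RESULT ==
8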